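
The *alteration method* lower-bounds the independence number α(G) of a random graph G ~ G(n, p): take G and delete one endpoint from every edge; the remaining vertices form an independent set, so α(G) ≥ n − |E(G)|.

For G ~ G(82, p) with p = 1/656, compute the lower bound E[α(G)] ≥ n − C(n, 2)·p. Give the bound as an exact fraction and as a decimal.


E[|E(G)|] = C(82, 2)·p = 3321 · (1/656) = 81/16.
E[α(G)] ≥ n − E[|E(G)|] = 82 − 81/16 = 1231/16.
Numerically: ≈ 76.9375.
(This is only a lower bound; the true E[α(G)] may be larger.)

E[α(G)] ≥ 1231/16 ≈ 76.9375.


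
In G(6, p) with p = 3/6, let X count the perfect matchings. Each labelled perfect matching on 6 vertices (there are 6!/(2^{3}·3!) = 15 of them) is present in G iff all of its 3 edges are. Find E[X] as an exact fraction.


K_6 has 6!/(2^{3}·3!) = 15 labelled perfect matchings.
For each such perfect matching H, let X_H = 1 if all 3 edges of H are present in G. Then P[X_H = 1] = p^{3} = (1/2)^{3} = 1/8.
Summing the indicators: E[X] = Σ_H E[X_H] = 15 · p^{3} = 15 · 1/8 = 15/8.
Numerically: E[X] ≈ 1.88.

E[X] = 15 · (1/2)^{3} = 15/8 ≈ 1.88.


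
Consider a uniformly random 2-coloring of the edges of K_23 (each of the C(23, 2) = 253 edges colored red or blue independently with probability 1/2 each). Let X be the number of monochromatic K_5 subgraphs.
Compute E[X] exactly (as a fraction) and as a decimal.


Let X = Σ_S X_S over the C(23, 5) = 33649 subsets S of size 5, where X_S = 1 if the K_5 on S is monochromatic.
For a fixed S, the K_5 on S has C(5, 2) = 10 edges. P[all 10 edges red] = (1/2)^10, and likewise for blue, so P[monochromatic] = 2·(1/2)^10 = 2^{1 − 10} = 1/512.
Summing: E[X] = C(23, 5) · 2^{1 − 10} = 33649 · 1/512 = 33649/512.
Numerically: E[X] ≈ 65.720703.

E[X] = C(23,5)·2^(1−C(5,2)) = 33649/512 ≈ 65.720703.


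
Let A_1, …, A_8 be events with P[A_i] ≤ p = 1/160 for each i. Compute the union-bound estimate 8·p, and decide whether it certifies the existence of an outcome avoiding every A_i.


Union bound: P[∪_{i=1}^{8} A_i] ≤ Σ_i P[A_i] ≤ 8·p = 8·(1/160) = 1/20.
Numerically: 1/20 ≈ 0.05000.
Is 1/20 < 1? YES.
Since P[∪ A_i] ≤ 1/20 < 1, the complement has P[∩ A_i^c] ≥ 1 − 1/20 = 19/20 > 0, so some outcome avoids every A_i.

8·p = 1/20 ≈ 0.05000; existence CERTIFIED by the union bound.


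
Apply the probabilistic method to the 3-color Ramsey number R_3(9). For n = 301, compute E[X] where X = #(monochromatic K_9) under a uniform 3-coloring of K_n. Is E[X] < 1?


E[X] = C(301, 9) · 3^{1 − 36} = 49533303936090975 · 3^{−35} = 49533303936090975/50031545098999707.
As a reduced fraction: E[X] = 16511101312030325/16677181699666569 ≈ 0.9900415.
Is E[X] < 1? YES.
Since E[X] < 1, there exists a 3-coloring of K_{301} with no monochromatic K_9; hence R_3(9) > 301.

E[X] = 16511101312030325/16677181699666569 ≈ 0.9900415; E[X] < 1, so R_3(9) > 301.


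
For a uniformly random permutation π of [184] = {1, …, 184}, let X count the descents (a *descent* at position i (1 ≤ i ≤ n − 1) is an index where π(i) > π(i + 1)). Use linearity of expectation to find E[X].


Write X = Σ X_I over i = 1, …, 183, with X_I the indicator of one descent.
There are 183 indicators.
For each fixed i, the pair (π(i), π(i+1)) is a uniformly random ordered pair of distinct values from {1, …, 184}; by symmetry P[π(i) > π(i+1)] = 1/2.
By linearity: E[X] = 183 · (1/2) = (184 − 1) · (1/2) = 183/2 ≈ 91.50000.

E[X] = 183/2 = 91.50000.


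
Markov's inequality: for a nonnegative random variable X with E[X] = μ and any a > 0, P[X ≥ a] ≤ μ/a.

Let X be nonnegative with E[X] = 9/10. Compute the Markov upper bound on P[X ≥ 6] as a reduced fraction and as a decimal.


μ = E[X] = 9/10, a = 6.
Markov: P[X ≥ 6] ≤ μ/a = (9/10)/6 = 3/20.
Numerically: ≈ 0.150000.
(Since a = 6 > μ = 0.900000, the bound 3/20 is < 1 and informative.)

P[X ≥ 6] ≤ 3/20 ≈ 0.150000.


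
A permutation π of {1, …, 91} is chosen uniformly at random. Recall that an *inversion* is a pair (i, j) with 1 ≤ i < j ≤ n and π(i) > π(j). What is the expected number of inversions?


Write X = Σ X_I over the C(91, 2) = 4095 pairs i < j, with X_I the indicator of one inversion.
There are 4095 indicators.
For each fixed pair i < j, the values π(i) and π(j) are two distinct elements of {1, …, 91} in uniformly random order; by symmetry P[π(i) > π(j)] = 1/2.
By linearity: E[X] = 4095 · (1/2) = C(91, 2) · (1/2) = 4095/2 = 4095/2 ≈ 2047.5000.

E[X] = 4095/2 = 2047.5000.


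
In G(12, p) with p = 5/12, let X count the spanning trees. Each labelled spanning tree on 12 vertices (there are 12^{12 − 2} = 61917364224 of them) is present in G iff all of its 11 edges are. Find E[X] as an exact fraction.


K_12 has 12^{12 − 2} = 61917364224 labelled spanning trees.
For each such spanning tree H, let X_H = 1 if all 11 edges of H are present in G. Then P[X_H = 1] = p^{11} = (5/12)^{11} = 48828125/743008370688.
Summing the indicators: E[X] = Σ_H E[X_H] = 61917364224 · p^{11} = 61917364224 · 48828125/743008370688 = 48828125/12.
Numerically: E[X] ≈ 4.069e+06.

E[X] = 61917364224 · (5/12)^{11} = 48828125/12 ≈ 4.069e+06.


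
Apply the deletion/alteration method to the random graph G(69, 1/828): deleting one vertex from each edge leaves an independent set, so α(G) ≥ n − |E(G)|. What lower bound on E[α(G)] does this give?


E[|E(G)|] = C(69, 2)·p = 2346 · (1/828) = 17/6.
E[α(G)] ≥ n − E[|E(G)|] = 69 − 17/6 = 397/6.
Numerically: ≈ 66.166667.
(This is only a lower bound; the true E[α(G)] may be larger.)

E[α(G)] ≥ 397/6 ≈ 66.166667.


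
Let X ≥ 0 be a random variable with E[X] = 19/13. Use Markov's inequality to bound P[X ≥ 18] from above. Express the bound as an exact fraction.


μ = E[X] = 19/13, a = 18.
Markov: P[X ≥ 18] ≤ μ/a = (19/13)/18 = 19/234.
Numerically: ≈ 0.0812.
(Since a = 18 > μ = 1.4615, the bound 19/234 is < 1 and informative.)

P[X ≥ 18] ≤ 19/234 ≈ 0.0812.


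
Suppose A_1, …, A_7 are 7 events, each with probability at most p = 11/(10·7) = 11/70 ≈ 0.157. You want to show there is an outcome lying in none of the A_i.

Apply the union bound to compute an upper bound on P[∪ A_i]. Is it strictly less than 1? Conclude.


Union bound: P[∪_{i=1}^{7} A_i] ≤ Σ_i P[A_i] ≤ 7·p = 7·(11/70) = 11/10.
Numerically: 11/10 ≈ 1.100.
Is 11/10 < 1? NO.
Since the bound 11/10 is ≥ 1, the union bound is uninformative here; it does NOT by itself certify existence.

7·p = 11/10 ≈ 1.100; existence NOT certified by the union bound.


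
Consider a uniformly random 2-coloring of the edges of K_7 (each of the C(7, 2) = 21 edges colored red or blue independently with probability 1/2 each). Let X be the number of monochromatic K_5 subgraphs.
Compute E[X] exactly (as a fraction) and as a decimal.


Let X = Σ_S X_S over the C(7, 5) = 21 subsets S of size 5, where X_S = 1 if the K_5 on S is monochromatic.
For a fixed S, the K_5 on S has C(5, 2) = 10 edges. P[all 10 edges red] = (1/2)^10, and likewise for blue, so P[monochromatic] = 2·(1/2)^10 = 2^{1 − 10} = 1/512.
Summing: E[X] = C(7, 5) · 2^{1 − 10} = 21 · 1/512 = 21/512.
Numerically: E[X] ≈ 0.041016.

E[X] = C(7,5)·2^(1−C(5,2)) = 21/512 ≈ 0.041016.


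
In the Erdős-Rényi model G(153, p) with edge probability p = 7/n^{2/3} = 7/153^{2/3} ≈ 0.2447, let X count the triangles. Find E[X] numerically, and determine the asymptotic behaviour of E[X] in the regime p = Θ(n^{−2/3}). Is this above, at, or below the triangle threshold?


Number of potential triangles: C(153, 3) = 585276.
Each occurs with probability p³ ≈ (0.2447)³ ≈ 1.465248e-02.
By linearity: E[X] = C(153, 3)·p³ ≈ 585276 · 1.465248e-02 ≈ 8575.7473.
Since α = 2/3 < 1, p = c/n^{2/3} ≫ 1/n is above the triangle threshold p ~ 1/n. Asymptotically E[X] ~ (c³/6)·n^{3(1−α)} = (7³/6)·n^{1} → ∞; triangles are abundant w.h.p.

E[X] ≈ 8575.7473; in regime p = Θ(1/n^{2/3}) E[X] diverges (above the triangle threshold p ~ 1/n).


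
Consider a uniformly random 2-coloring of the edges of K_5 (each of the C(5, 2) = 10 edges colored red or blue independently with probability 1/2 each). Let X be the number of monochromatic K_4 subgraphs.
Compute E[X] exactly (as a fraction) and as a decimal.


Let X = Σ_S X_S over the C(5, 4) = 5 subsets S of size 4, where X_S = 1 if the K_4 on S is monochromatic.
For a fixed S, the K_4 on S has C(4, 2) = 6 edges. P[all 6 edges red] = (1/2)^6, and likewise for blue, so P[monochromatic] = 2·(1/2)^6 = 2^{1 − 6} = 1/32.
Summing: E[X] = C(5, 4) · 2^{1 − 6} = 5 · 1/32 = 5/32.
Numerically: E[X] ≈ 0.156250.

E[X] = C(5,4)·2^(1−C(4,2)) = 5/32 ≈ 0.156250.


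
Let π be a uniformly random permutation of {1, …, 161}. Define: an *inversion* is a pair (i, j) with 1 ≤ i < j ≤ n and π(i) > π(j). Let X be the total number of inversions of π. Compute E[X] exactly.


Write X = Σ X_I over the C(161, 2) = 12880 pairs i < j, with X_I the indicator of one inversion.
There are 12880 indicators.
For each fixed pair i < j, the values π(i) and π(j) are two distinct elements of {1, …, 161} in uniformly random order; by symmetry P[π(i) > π(j)] = 1/2.
By linearity: E[X] = 12880 · (1/2) = C(161, 2) · (1/2) = 12880/2 = 6440 ≈ 6440.000.

E[X] = 6440 = 6440.000.


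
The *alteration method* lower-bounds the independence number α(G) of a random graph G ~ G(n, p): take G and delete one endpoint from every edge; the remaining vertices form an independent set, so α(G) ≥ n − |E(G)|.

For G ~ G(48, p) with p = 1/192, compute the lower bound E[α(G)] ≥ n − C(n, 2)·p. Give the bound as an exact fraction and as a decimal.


E[|E(G)|] = C(48, 2)·p = 1128 · (1/192) = 47/8.
E[α(G)] ≥ n − E[|E(G)|] = 48 − 47/8 = 337/8.
Numerically: ≈ 42.125.
(This is only a lower bound; the true E[α(G)] may be larger.)

E[α(G)] ≥ 337/8 ≈ 42.125.


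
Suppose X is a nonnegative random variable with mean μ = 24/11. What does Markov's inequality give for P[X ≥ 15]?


μ = E[X] = 24/11, a = 15.
Markov: P[X ≥ 15] ≤ μ/a = (24/11)/15 = 8/55.
Numerically: ≈ 0.14545.
(Since a = 15 > μ = 2.18182, the bound 8/55 is < 1 and informative.)

P[X ≥ 15] ≤ 8/55 ≈ 0.14545.


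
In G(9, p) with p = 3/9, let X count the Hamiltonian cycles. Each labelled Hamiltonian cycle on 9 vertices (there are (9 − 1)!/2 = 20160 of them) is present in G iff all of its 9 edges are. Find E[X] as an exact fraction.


K_9 has (9 − 1)!/2 = 20160 labelled Hamiltonian cycles.
For each such Hamiltonian cycle H, let X_H = 1 if all 9 edges of H are present in G. Then P[X_H = 1] = p^{9} = (1/3)^{9} = 1/19683.
Summing the indicators: E[X] = Σ_H E[X_H] = 20160 · p^{9} = 20160 · 1/19683 = 2240/2187.
Numerically: E[X] ≈ 1.02423.

E[X] = 20160 · (1/3)^{9} = 2240/2187 ≈ 1.02423.


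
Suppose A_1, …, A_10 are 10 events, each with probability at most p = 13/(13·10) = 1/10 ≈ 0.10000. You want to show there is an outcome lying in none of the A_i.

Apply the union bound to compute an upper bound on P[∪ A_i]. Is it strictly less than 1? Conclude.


Union bound: P[∪_{i=1}^{10} A_i] ≤ Σ_i P[A_i] ≤ 10·p = 10·(1/10) = 1.
Numerically: 1 ≈ 1.00000.
Is 1 < 1? NO.
Since the bound 1 is ≥ 1, the union bound is uninformative here; it does NOT by itself certify existence.

10·p = 1 ≈ 1.00000; existence NOT certified by the union bound.


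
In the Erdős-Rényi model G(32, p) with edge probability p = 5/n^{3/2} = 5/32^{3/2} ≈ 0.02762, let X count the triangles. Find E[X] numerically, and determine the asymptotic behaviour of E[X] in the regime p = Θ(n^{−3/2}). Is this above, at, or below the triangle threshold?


Number of potential triangles: C(32, 3) = 4960.
Each occurs with probability p³ ≈ (0.02762)³ ≈ 2.107342e-05.
By linearity: E[X] = C(32, 3)·p³ ≈ 4960 · 2.107342e-05 ≈ 0.1045.
Since α = 3/2 > 1, p = c/n^{3/2} = o(1/n) is below the triangle threshold p ~ 1/n. Asymptotically E[X] ~ (c³/6)·n^{3(1−α)} = (5³/6)·n^{-1.5} → 0, so by Markov's inequality G has no triangles w.h.p.

E[X] ≈ 0.1045; in regime p = Θ(1/n^{3/2}) E[X] tends to 0 (below the triangle threshold p ~ 1/n).


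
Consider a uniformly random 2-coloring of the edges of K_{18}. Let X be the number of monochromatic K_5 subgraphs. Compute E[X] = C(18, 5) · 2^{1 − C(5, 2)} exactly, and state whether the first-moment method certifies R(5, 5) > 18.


E[X] = C(18, 5) · 2^{1 − 10} = 8568 · 2^{−9} = 8568/512.
As a reduced fraction: E[X] = 1071/64 ≈ 16.734.
Is E[X] < 1? NO.
Since E[X] ≥ 1, the first-moment bound is inconclusive at n = 18; it does NOT by itself certify R(5, 5) > 18.

E[X] = 1071/64 ≈ 16.734; E[X] ≥ 1; first-moment method inconclusive here.


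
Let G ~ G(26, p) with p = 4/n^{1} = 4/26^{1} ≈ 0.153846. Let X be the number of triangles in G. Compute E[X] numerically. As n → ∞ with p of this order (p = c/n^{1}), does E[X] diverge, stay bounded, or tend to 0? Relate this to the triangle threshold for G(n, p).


Number of potential triangles: C(26, 3) = 2600.
Each occurs with probability p³ ≈ (0.153846)³ ≈ 3.64132909e-03.
By linearity: E[X] = C(26, 3)·p³ ≈ 2600 · 3.64132909e-03 ≈ 9.467456.
Here α = 1, so p = 4/n is exactly at the triangle threshold p ~ 1/n. Asymptotically E[X] → c³/6 = 4³/6 = 32/3 ≈ 10.666667, a bounded constant. In this regime the triangle count is asymptotically Poisson(c³/6).

E[X] ≈ 9.467456; in regime p = Θ(1/n^{1}) E[X] stays bounded (at the triangle threshold p ~ 1/n).


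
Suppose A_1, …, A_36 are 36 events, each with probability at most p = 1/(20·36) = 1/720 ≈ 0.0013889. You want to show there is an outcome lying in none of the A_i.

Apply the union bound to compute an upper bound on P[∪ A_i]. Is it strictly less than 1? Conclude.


Union bound: P[∪_{i=1}^{36} A_i] ≤ Σ_i P[A_i] ≤ 36·p = 36·(1/720) = 1/20.
Numerically: 1/20 ≈ 0.0500000.
Is 1/20 < 1? YES.
Since P[∪ A_i] ≤ 1/20 < 1, the complement has P[∩ A_i^c] ≥ 1 − 1/20 = 19/20 > 0, so some outcome avoids every A_i.

36·p = 1/20 ≈ 0.0500000; existence CERTIFIED by the union bound.


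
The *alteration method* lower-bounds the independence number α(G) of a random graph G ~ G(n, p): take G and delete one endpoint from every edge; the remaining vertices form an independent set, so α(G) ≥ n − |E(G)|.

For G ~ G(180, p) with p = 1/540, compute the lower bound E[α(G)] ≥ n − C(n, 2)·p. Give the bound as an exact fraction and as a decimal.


E[|E(G)|] = C(180, 2)·p = 16110 · (1/540) = 179/6.
E[α(G)] ≥ n − E[|E(G)|] = 180 − 179/6 = 901/6.
Numerically: ≈ 150.16667.
(This is only a lower bound; the true E[α(G)] may be larger.)

E[α(G)] ≥ 901/6 ≈ 150.16667.


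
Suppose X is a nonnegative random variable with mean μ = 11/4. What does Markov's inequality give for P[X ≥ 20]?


μ = E[X] = 11/4, a = 20.
Markov: P[X ≥ 20] ≤ μ/a = (11/4)/20 = 11/80.
Numerically: ≈ 0.1375.
(Since a = 20 > μ = 2.7500, the bound 11/80 is < 1 and informative.)

P[X ≥ 20] ≤ 11/80 ≈ 0.1375.


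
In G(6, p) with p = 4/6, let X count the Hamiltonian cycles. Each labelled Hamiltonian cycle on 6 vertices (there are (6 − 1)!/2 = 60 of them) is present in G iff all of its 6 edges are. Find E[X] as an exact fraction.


K_6 has (6 − 1)!/2 = 60 labelled Hamiltonian cycles.
For each such Hamiltonian cycle H, let X_H = 1 if all 6 edges of H are present in G. Then P[X_H = 1] = p^{6} = (2/3)^{6} = 64/729.
By linearity of expectation: E[X] = Σ_H E[X_H] = 60 · p^{6} = 60 · 64/729 = 1280/243.
Numerically: E[X] ≈ 5.27.

E[X] = 60 · (2/3)^{6} = 1280/243 ≈ 5.27.


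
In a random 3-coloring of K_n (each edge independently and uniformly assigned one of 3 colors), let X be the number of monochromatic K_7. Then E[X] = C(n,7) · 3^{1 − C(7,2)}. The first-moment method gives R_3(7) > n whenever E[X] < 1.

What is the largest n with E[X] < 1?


We need C(n, 7) · 3^{1 − 21} < 1, i.e. C(n, 7) < 3^{21 − 1} = 3486784401.
Check values of n near the boundary:
  n = 77: C(77, 7) = 2404808340; 2404808340 < 3486784401? YES
  n = 78: C(78, 7) = 2641902120; 2641902120 < 3486784401? YES
  n = 79: C(79, 7) = 2898753715; 2898753715 < 3486784401? YES
  n = 80: C(80, 7) = 3176716400; 3176716400 < 3486784401? YES
  n = 81: C(81, 7) = 3477216600; 3477216600 < 3486784401? YES
  n = 82: C(82, 7) = 3801756816; 3801756816 < 3486784401? NO
The largest n with C(n, 7) < 3486784401 is n = 81 (where E[X] = 42928600/43046721 ≈ 0.9972560). Hence R_3(7) > 81, i.e. R_3(7) ≥ 82.

Largest n = 81; hence R_3(7) > 81.


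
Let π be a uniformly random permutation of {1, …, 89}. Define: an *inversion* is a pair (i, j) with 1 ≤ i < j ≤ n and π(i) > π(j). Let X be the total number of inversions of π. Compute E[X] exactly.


Write X = Σ X_I over the C(89, 2) = 3916 pairs i < j, with X_I the indicator of one inversion.
There are 3916 indicators.
For each fixed pair i < j, the values π(i) and π(j) are two distinct elements of {1, …, 89} in uniformly random order; by symmetry P[π(i) > π(j)] = 1/2.
By linearity: E[X] = 3916 · (1/2) = C(89, 2) · (1/2) = 3916/2 = 1958 ≈ 1958.00000.

E[X] = 1958 = 1958.00000.


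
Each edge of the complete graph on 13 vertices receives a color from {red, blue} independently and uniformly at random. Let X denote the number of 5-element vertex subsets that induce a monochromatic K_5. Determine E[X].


Let X = Σ_S X_S over the C(13, 5) = 1287 subsets S of size 5, where X_S = 1 if the K_5 on S is monochromatic.
For a fixed S, the K_5 on S has C(5, 2) = 10 edges. P[all 10 edges red] = (1/2)^10, and likewise for blue, so P[monochromatic] = 2·(1/2)^10 = 2^{1 − 10} = 1/512.
Summing: E[X] = C(13, 5) · 2^{1 − 10} = 1287 · 1/512 = 1287/512.
Numerically: E[X] ≈ 2.514.

E[X] = C(13,5)·2^(1−C(5,2)) = 1287/512 ≈ 2.514.


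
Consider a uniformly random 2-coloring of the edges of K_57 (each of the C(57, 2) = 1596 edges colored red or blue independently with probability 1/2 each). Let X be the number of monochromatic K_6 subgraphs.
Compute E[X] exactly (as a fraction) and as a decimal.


Let X = Σ_S X_S over the C(57, 6) = 36288252 subsets S of size 6, where X_S = 1 if the K_6 on S is monochromatic.
For a fixed S, the K_6 on S has C(6, 2) = 15 edges. P[all 15 edges red] = (1/2)^15, and likewise for blue, so P[monochromatic] = 2·(1/2)^15 = 2^{1 − 15} = 1/16384.
By linearity of expectation: E[X] = C(57, 6) · 2^{1 − 15} = 36288252 · 1/16384 = 9072063/4096.
Numerically: E[X] ≈ 2214.85913.

E[X] = C(57,6)·2^(1−C(6,2)) = 9072063/4096 ≈ 2214.85913.


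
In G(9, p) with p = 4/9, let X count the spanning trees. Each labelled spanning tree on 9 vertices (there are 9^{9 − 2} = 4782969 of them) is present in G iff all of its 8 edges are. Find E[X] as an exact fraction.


K_9 has 9^{9 − 2} = 4782969 labelled spanning trees.
For each such spanning tree H, let X_H = 1 if all 8 edges of H are present in G. Then P[X_H = 1] = p^{8} = (4/9)^{8} = 65536/43046721.
By linearity of expectation: E[X] = Σ_H E[X_H] = 4782969 · p^{8} = 4782969 · 65536/43046721 = 65536/9.
Numerically: E[X] ≈ 7281.78.

E[X] = 4782969 · (4/9)^{8} = 65536/9 ≈ 7281.78.


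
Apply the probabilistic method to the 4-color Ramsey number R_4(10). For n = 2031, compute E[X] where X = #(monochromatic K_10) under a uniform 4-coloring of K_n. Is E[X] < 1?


E[X] = C(2031, 10) · 4^{1 − 45} = 321883478221675085423322615 · 4^{−44} = 321883478221675085423322615/309485009821345068724781056.
As a reduced fraction: E[X] = 321883478221675085423322615/309485009821345068724781056 ≈ 1.040062.
Is E[X] < 1? NO.
Since E[X] ≥ 1, the first-moment bound is inconclusive at n = 2031; it does NOT by itself certify R_4(10) > 2031.

E[X] = 321883478221675085423322615/309485009821345068724781056 ≈ 1.040062; E[X] ≥ 1; first-moment method inconclusive here.


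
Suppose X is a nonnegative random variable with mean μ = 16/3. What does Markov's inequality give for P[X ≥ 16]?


μ = E[X] = 16/3, a = 16.
Markov: P[X ≥ 16] ≤ μ/a = (16/3)/16 = 1/3.
Numerically: ≈ 0.3333.
(Since a = 16 > μ = 5.3333, the bound 1/3 is < 1 and informative.)

P[X ≥ 16] ≤ 1/3 ≈ 0.3333.


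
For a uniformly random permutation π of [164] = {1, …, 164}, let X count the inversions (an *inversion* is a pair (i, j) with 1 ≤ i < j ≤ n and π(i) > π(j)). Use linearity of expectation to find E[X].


Write X = Σ X_I over the C(164, 2) = 13366 pairs i < j, with X_I the indicator of one inversion.
There are 13366 indicators.
For each fixed pair i < j, the values π(i) and π(j) are two distinct elements of {1, …, 164} in uniformly random order; by symmetry P[π(i) > π(j)] = 1/2.
By linearity: E[X] = 13366 · (1/2) = C(164, 2) · (1/2) = 13366/2 = 6683 ≈ 6683.000000.

E[X] = 6683 = 6683.000000.


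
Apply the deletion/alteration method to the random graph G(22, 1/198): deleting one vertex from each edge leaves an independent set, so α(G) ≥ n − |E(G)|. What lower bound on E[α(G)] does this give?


E[|E(G)|] = C(22, 2)·p = 231 · (1/198) = 7/6.
E[α(G)] ≥ n − E[|E(G)|] = 22 − 7/6 = 125/6.
Numerically: ≈ 20.8333.
(This is only a lower bound; the true E[α(G)] may be larger.)

E[α(G)] ≥ 125/6 ≈ 20.8333.


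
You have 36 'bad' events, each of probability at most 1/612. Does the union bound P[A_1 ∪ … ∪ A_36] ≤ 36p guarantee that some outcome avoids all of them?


Union bound: P[∪_{i=1}^{36} A_i] ≤ Σ_i P[A_i] ≤ 36·p = 36·(1/612) = 1/17.
Numerically: 1/17 ≈ 0.0588235.
Is 1/17 < 1? YES.
Since P[∪ A_i] ≤ 1/17 < 1, the complement has P[∩ A_i^c] ≥ 1 − 1/17 = 16/17 > 0, so some outcome avoids every A_i.

36·p = 1/17 ≈ 0.0588235; existence CERTIFIED by the union bound.


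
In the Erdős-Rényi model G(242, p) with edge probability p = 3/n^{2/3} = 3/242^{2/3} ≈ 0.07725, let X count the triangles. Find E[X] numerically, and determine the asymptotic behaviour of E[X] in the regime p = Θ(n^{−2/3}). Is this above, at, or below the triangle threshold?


Number of potential triangles: C(242, 3) = 2332880.
Each occurs with probability p³ ≈ (0.07725)³ ≈ 4.610341e-04.
By linearity: E[X] = C(242, 3)·p³ ≈ 2332880 · 4.610341e-04 ≈ 1075.5372.
Since α = 2/3 < 1, p = c/n^{2/3} ≫ 1/n is above the triangle threshold p ~ 1/n. Asymptotically E[X] ~ (c³/6)·n^{3(1−α)} = (3³/6)·n^{1} → ∞; triangles are abundant w.h.p.

E[X] ≈ 1075.5372; in regime p = Θ(1/n^{2/3}) E[X] diverges (above the triangle threshold p ~ 1/n).


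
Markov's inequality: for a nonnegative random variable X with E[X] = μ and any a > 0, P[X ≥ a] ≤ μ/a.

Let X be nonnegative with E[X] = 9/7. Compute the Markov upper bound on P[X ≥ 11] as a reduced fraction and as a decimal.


μ = E[X] = 9/7, a = 11.
Markov: P[X ≥ 11] ≤ μ/a = (9/7)/11 = 9/77.
Numerically: ≈ 0.116883.
(Since a = 11 > μ = 1.285714, the bound 9/77 is < 1 and informative.)

P[X ≥ 11] ≤ 9/77 ≈ 0.116883.


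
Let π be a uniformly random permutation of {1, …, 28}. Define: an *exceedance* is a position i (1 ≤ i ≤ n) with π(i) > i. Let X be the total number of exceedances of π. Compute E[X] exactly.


Write X = Σ_{i=1}^{28} X_i, where X_i = 1_{π(i) > i}.
For each fixed i, π(i) is uniform over {1, …, 28} (marginal of a uniform permutation), so P[π(i) > i] = (n − i)/n. Summing: Σ_{i=1}^{28} (n − i)/n = (0 + 1 + … + 27)/28 = 28(28 − 1)/(2·28) = (28 − 1)/2.
Hence E[X] = Σ_{i=1}^{28} (28 − i)/28 = 27/2 ≈ 13.5000.

E[X] = 27/2 = 13.5000.


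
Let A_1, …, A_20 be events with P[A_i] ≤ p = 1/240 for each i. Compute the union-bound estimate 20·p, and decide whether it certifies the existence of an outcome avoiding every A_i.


Union bound: P[∪_{i=1}^{20} A_i] ≤ Σ_i P[A_i] ≤ 20·p = 20·(1/240) = 1/12.
Numerically: 1/12 ≈ 0.0833333.
Is 1/12 < 1? YES.
Since P[∪ A_i] ≤ 1/12 < 1, the complement has P[∩ A_i^c] ≥ 1 − 1/12 = 11/12 > 0, so some outcome avoids every A_i.

20·p = 1/12 ≈ 0.0833333; existence CERTIFIED by the union bound.


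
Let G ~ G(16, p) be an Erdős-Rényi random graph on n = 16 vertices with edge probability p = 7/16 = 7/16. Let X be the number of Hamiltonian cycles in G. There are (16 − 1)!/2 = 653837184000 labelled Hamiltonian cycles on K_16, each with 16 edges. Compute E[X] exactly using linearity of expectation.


K_16 has (16 − 1)!/2 = 653837184000 labelled Hamiltonian cycles.
For each such Hamiltonian cycle H, let X_H = 1 if all 16 edges of H are present in G. Then P[X_H = 1] = p^{16} = (7/16)^{16} = 33232930569601/18446744073709551616.
Summing the indicators: E[X] = Σ_H E[X_H] = 653837184000 · p^{16} = 653837184000 · 33232930569601/18446744073709551616 = 21219654042671322112875/18014398509481984.
Numerically: E[X] ≈ 1.17793e+06.

E[X] = 653837184000 · (7/16)^{16} = 21219654042671322112875/18014398509481984 ≈ 1.17793e+06.


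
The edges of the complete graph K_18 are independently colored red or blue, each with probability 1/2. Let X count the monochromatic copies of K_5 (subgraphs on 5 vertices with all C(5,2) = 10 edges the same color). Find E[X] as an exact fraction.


Let X = Σ_S X_S over the C(18, 5) = 8568 subsets S of size 5, where X_S = 1 if the K_5 on S is monochromatic.
For a fixed S, the K_5 on S has C(5, 2) = 10 edges. P[all 10 edges red] = (1/2)^10, and likewise for blue, so P[monochromatic] = 2·(1/2)^10 = 2^{1 − 10} = 1/512.
By linearity: E[X] = C(18, 5) · 2^{1 − 10} = 8568 · 1/512 = 1071/64.
Numerically: E[X] ≈ 16.734.

E[X] = C(18,5)·2^(1−C(5,2)) = 1071/64 ≈ 16.734.


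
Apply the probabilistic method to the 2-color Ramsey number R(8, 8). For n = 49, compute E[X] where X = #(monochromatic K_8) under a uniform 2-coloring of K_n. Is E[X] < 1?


E[X] = C(49, 8) · 2^{1 − 28} = 450978066 · 2^{−27} = 450978066/134217728.
As a reduced fraction: E[X] = 225489033/67108864 ≈ 3.3600484.
Is E[X] < 1? NO.
Since E[X] ≥ 1, the first-moment bound is inconclusive at n = 49; it does NOT by itself certify R(8, 8) > 49.

E[X] = 225489033/67108864 ≈ 3.3600484; E[X] ≥ 1; first-moment method inconclusive here.


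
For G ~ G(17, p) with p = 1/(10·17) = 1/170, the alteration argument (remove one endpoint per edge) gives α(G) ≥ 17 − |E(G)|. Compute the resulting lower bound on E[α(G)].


E[|E(G)|] = C(17, 2)·p = 136 · (1/170) = 4/5.
E[α(G)] ≥ n − E[|E(G)|] = 17 − 4/5 = 81/5.
Numerically: ≈ 16.2000.
(This is only a lower bound; the true E[α(G)] may be larger.)

E[α(G)] ≥ 81/5 ≈ 16.2000.


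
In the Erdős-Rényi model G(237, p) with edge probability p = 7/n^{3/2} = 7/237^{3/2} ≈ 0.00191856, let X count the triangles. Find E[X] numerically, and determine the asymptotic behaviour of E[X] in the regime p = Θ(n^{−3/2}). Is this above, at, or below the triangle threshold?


Number of potential triangles: C(237, 3) = 2190670.
Each occurs with probability p³ ≈ (0.00191856)³ ≈ 7.06198130e-09.
By linearity: E[X] = C(237, 3)·p³ ≈ 2190670 · 7.06198130e-09 ≈ 0.015470.
Since α = 3/2 > 1, p = c/n^{3/2} = o(1/n) is below the triangle threshold p ~ 1/n. Asymptotically E[X] ~ (c³/6)·n^{3(1−α)} = (7³/6)·n^{-1.5} → 0, so by Markov's inequality G has no triangles w.h.p.

E[X] ≈ 0.015470; in regime p = Θ(1/n^{3/2}) E[X] tends to 0 (below the triangle threshold p ~ 1/n).


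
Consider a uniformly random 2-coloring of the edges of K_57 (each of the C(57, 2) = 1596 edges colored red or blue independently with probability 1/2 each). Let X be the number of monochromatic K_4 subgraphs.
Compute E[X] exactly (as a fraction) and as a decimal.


Let X = Σ_S X_S over the C(57, 4) = 395010 subsets S of size 4, where X_S = 1 if the K_4 on S is monochromatic.
For a fixed S, the K_4 on S has C(4, 2) = 6 edges. P[all 6 edges red] = (1/2)^6, and likewise for blue, so P[monochromatic] = 2·(1/2)^6 = 2^{1 − 6} = 1/32.
By linearity: E[X] = C(57, 4) · 2^{1 − 6} = 395010 · 1/32 = 197505/16.
Numerically: E[X] ≈ 12344.06250.

E[X] = C(57,4)·2^(1−C(4,2)) = 197505/16 ≈ 12344.06250.


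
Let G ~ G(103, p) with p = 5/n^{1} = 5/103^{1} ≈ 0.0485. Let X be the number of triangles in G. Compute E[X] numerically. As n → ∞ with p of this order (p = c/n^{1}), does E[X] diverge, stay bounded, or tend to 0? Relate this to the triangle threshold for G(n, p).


Number of potential triangles: C(103, 3) = 176851.
Each occurs with probability p³ ≈ (0.0485)³ ≈ 1.14393e-04.
By linearity: E[X] = C(103, 3)·p³ ≈ 176851 · 1.14393e-04 ≈ 20.230.
Here α = 1, so p = 5/n is exactly at the triangle threshold p ~ 1/n. Asymptotically E[X] → c³/6 = 5³/6 = 125/6 ≈ 20.833, a bounded constant. In this regime the triangle count is asymptotically Poisson(c³/6).

E[X] ≈ 20.230; in regime p = Θ(1/n^{1}) E[X] stays bounded (at the triangle threshold p ~ 1/n).


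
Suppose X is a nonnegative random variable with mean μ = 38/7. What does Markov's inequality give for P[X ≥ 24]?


μ = E[X] = 38/7, a = 24.
Markov: P[X ≥ 24] ≤ μ/a = (38/7)/24 = 19/84.
Numerically: ≈ 0.226.
(Since a = 24 > μ = 5.429, the bound 19/84 is < 1 and informative.)

P[X ≥ 24] ≤ 19/84 ≈ 0.226.


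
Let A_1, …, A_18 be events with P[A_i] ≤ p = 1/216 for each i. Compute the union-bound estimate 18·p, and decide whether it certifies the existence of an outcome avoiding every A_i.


Union bound: P[∪_{i=1}^{18} A_i] ≤ Σ_i P[A_i] ≤ 18·p = 18·(1/216) = 1/12.
Numerically: 1/12 ≈ 0.083.
Is 1/12 < 1? YES.
Since P[∪ A_i] ≤ 1/12 < 1, the complement has P[∩ A_i^c] ≥ 1 − 1/12 = 11/12 > 0, so some outcome avoids every A_i.

18·p = 1/12 ≈ 0.083; existence CERTIFIED by the union bound.


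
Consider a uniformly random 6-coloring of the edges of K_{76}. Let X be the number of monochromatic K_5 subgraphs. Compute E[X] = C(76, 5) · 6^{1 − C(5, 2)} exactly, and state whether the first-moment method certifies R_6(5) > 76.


E[X] = C(76, 5) · 6^{1 − 10} = 18474840 · 6^{−9} = 18474840/10077696.
As a reduced fraction: E[X] = 256595/139968 ≈ 1.833240.
Is E[X] < 1? NO.
Since E[X] ≥ 1, the first-moment bound is inconclusive at n = 76; it does NOT by itself certify R_6(5) > 76.

E[X] = 256595/139968 ≈ 1.833240; E[X] ≥ 1; first-moment method inconclusive here.


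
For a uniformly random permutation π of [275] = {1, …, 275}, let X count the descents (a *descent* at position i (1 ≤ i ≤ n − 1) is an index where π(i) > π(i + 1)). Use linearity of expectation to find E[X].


Write X = Σ X_I over i = 1, …, 274, with X_I the indicator of one descent.
There are 274 indicators.
For each fixed i, the pair (π(i), π(i+1)) is a uniformly random ordered pair of distinct values from {1, …, 275}; by symmetry P[π(i) > π(i+1)] = 1/2.
By linearity: E[X] = 274 · (1/2) = (275 − 1) · (1/2) = 137 ≈ 137.0000.

E[X] = 137 = 137.0000.


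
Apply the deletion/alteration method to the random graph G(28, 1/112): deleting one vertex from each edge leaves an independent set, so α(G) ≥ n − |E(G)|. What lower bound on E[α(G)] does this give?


E[|E(G)|] = C(28, 2)·p = 378 · (1/112) = 27/8.
E[α(G)] ≥ n − E[|E(G)|] = 28 − 27/8 = 197/8.
Numerically: ≈ 24.62500.
(This is only a lower bound; the true E[α(G)] may be larger.)

E[α(G)] ≥ 197/8 ≈ 24.62500.


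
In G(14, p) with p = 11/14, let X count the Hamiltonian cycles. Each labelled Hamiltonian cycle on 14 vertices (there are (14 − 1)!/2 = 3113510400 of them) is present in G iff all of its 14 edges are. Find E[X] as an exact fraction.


K_14 has (14 − 1)!/2 = 3113510400 labelled Hamiltonian cycles.
For each such Hamiltonian cycle H, let X_H = 1 if all 14 edges of H are present in G. Then P[X_H = 1] = p^{14} = (11/14)^{14} = 379749833583241/11112006825558016.
By linearity of expectation: E[X] = Σ_H E[X_H] = 3113510400 · p^{14} = 3113510400 · 379749833583241/11112006825558016 = 329898174179601037725/3100448333024.
Numerically: E[X] ≈ 1.064e+08.

E[X] = 3113510400 · (11/14)^{14} = 329898174179601037725/3100448333024 ≈ 1.064e+08.


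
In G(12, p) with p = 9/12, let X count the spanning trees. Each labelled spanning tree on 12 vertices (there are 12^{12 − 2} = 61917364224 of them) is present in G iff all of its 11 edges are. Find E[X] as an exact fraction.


K_12 has 12^{12 − 2} = 61917364224 labelled spanning trees.
For each such spanning tree H, let X_H = 1 if all 11 edges of H are present in G. Then P[X_H = 1] = p^{11} = (3/4)^{11} = 177147/4194304.
By linearity: E[X] = Σ_H E[X_H] = 61917364224 · p^{11} = 61917364224 · 177147/4194304 = 10460353203/4.
Numerically: E[X] ≈ 2.62e+09.

E[X] = 61917364224 · (3/4)^{11} = 10460353203/4 ≈ 2.62e+09.


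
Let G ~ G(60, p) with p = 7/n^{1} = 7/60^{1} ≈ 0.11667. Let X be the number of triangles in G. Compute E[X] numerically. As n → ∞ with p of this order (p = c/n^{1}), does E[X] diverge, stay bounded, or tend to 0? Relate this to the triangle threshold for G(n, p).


Number of potential triangles: C(60, 3) = 34220.
Each occurs with probability p³ ≈ (0.11667)³ ≈ 1.5879630e-03.
By linearity: E[X] = C(60, 3)·p³ ≈ 34220 · 1.5879630e-03 ≈ 54.34009.
Here α = 1, so p = 7/n is exactly at the triangle threshold p ~ 1/n. Asymptotically E[X] → c³/6 = 7³/6 = 343/6 ≈ 57.16667, a bounded constant. In this regime the triangle count is asymptotically Poisson(c³/6).

E[X] ≈ 54.34009; in regime p = Θ(1/n^{1}) E[X] stays bounded (at the triangle threshold p ~ 1/n).


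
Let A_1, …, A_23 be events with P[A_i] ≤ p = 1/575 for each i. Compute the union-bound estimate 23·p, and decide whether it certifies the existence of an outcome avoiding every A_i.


Union bound: P[∪_{i=1}^{23} A_i] ≤ Σ_i P[A_i] ≤ 23·p = 23·(1/575) = 1/25.
Numerically: 1/25 ≈ 0.04000.
Is 1/25 < 1? YES.
Since P[∪ A_i] ≤ 1/25 < 1, the complement has P[∩ A_i^c] ≥ 1 − 1/25 = 24/25 > 0, so some outcome avoids every A_i.

23·p = 1/25 ≈ 0.04000; existence CERTIFIED by the union bound.


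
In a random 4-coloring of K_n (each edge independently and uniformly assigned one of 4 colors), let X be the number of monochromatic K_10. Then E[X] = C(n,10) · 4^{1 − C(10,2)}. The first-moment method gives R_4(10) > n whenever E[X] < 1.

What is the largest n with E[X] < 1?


We need C(n, 10) · 4^{1 − 45} < 1, i.e. C(n, 10) < 4^{45 − 1} = 309485009821345068724781056.
Check values of n near the boundary:
  n = 2022: C(2022, 10) = 307870445231474093395937796; 307870445231474093395937796 < 309485009821345068724781056? YES
  n = 2023: C(2023, 10) = 309399856285778485315440716; 309399856285778485315440716 < 309485009821345068724781056? YES
  n = 2024: C(2024, 10) = 310936101848269937576192656; 310936101848269937576192656 < 309485009821345068724781056? NO
  n = 2025: C(2025, 10) = 312479209053472269772600560; 312479209053472269772600560 < 309485009821345068724781056? NO
The largest n with C(n, 10) < 309485009821345068724781056 is n = 2023 (where E[X] = 77349964071444621328860179/77371252455336267181195264 ≈ 1.000). Hence R_4(10) > 2023, i.e. R_4(10) ≥ 2024.

Largest n = 2023; hence R_4(10) > 2023.


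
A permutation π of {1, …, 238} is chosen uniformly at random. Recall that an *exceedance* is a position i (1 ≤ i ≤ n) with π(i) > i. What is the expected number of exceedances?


Write X = Σ_{i=1}^{238} X_i, where X_i = 1_{π(i) > i}.
For each fixed i, π(i) is uniform over {1, …, 238} (marginal of a uniform permutation), so P[π(i) > i] = (n − i)/n. Summing: Σ_{i=1}^{238} (n − i)/n = (0 + 1 + … + 237)/238 = 238(238 − 1)/(2·238) = (238 − 1)/2.
Hence E[X] = Σ_{i=1}^{238} (238 − i)/238 = 237/2 ≈ 118.500.

E[X] = 237/2 = 118.500.


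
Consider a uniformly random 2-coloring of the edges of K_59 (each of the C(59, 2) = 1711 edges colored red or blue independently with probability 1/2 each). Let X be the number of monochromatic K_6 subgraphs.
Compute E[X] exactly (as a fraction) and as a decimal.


Let X = Σ_S X_S over the C(59, 6) = 45057474 subsets S of size 6, where X_S = 1 if the K_6 on S is monochromatic.
For a fixed S, the K_6 on S has C(6, 2) = 15 edges. P[all 15 edges red] = (1/2)^15, and likewise for blue, so P[monochromatic] = 2·(1/2)^15 = 2^{1 − 15} = 1/16384.
By linearity: E[X] = C(59, 6) · 2^{1 − 15} = 45057474 · 1/16384 = 22528737/8192.
Numerically: E[X] ≈ 2750.089966.

E[X] = C(59,6)·2^(1−C(6,2)) = 22528737/8192 ≈ 2750.089966.


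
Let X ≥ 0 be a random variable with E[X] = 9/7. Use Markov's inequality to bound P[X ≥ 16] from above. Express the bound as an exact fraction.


μ = E[X] = 9/7, a = 16.
Markov: P[X ≥ 16] ≤ μ/a = (9/7)/16 = 9/112.
Numerically: ≈ 0.080.
(Since a = 16 > μ = 1.286, the bound 9/112 is < 1 and informative.)

P[X ≥ 16] ≤ 9/112 ≈ 0.080.


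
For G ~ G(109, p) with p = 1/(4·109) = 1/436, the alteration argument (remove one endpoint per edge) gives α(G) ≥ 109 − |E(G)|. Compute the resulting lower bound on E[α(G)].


E[|E(G)|] = C(109, 2)·p = 5886 · (1/436) = 27/2.
E[α(G)] ≥ n − E[|E(G)|] = 109 − 27/2 = 191/2.
Numerically: ≈ 95.500.
(This is only a lower bound; the true E[α(G)] may be larger.)

E[α(G)] ≥ 191/2 ≈ 95.500.


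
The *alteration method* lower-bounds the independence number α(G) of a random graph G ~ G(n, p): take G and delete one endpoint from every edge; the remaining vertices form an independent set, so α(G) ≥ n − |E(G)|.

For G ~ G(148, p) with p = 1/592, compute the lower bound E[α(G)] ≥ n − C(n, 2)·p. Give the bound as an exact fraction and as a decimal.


E[|E(G)|] = C(148, 2)·p = 10878 · (1/592) = 147/8.
E[α(G)] ≥ n − E[|E(G)|] = 148 − 147/8 = 1037/8.
Numerically: ≈ 129.625.
(This is only a lower bound; the true E[α(G)] may be larger.)

E[α(G)] ≥ 1037/8 ≈ 129.625.


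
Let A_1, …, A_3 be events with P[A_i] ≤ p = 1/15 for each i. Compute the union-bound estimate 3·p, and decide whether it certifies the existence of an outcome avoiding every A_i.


Union bound: P[∪_{i=1}^{3} A_i] ≤ Σ_i P[A_i] ≤ 3·p = 3·(1/15) = 1/5.
Numerically: 1/5 ≈ 0.20000.
Is 1/5 < 1? YES.
Since P[∪ A_i] ≤ 1/5 < 1, the complement has P[∩ A_i^c] ≥ 1 − 1/5 = 4/5 > 0, so some outcome avoids every A_i.

3·p = 1/5 ≈ 0.20000; existence CERTIFIED by the union bound.


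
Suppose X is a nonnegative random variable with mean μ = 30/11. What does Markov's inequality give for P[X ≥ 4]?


μ = E[X] = 30/11, a = 4.
Markov: P[X ≥ 4] ≤ μ/a = (30/11)/4 = 15/22.
Numerically: ≈ 0.6818.
(Since a = 4 > μ = 2.7273, the bound 15/22 is < 1 and informative.)

P[X ≥ 4] ≤ 15/22 ≈ 0.6818.


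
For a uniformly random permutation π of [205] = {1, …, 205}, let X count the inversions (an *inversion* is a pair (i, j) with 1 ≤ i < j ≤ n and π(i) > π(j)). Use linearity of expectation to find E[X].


Write X = Σ X_I over the C(205, 2) = 20910 pairs i < j, with X_I the indicator of one inversion.
There are 20910 indicators.
For each fixed pair i < j, the values π(i) and π(j) are two distinct elements of {1, …, 205} in uniformly random order; by symmetry P[π(i) > π(j)] = 1/2.
By linearity: E[X] = 20910 · (1/2) = C(205, 2) · (1/2) = 20910/2 = 10455 ≈ 10455.000000.

E[X] = 10455 = 10455.000000.


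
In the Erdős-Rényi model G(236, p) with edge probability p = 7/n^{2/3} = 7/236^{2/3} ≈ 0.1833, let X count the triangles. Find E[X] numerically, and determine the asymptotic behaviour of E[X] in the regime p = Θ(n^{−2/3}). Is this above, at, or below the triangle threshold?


Number of potential triangles: C(236, 3) = 2162940.
Each occurs with probability p³ ≈ (0.1833)³ ≈ 6.158431e-03.
By linearity: E[X] = C(236, 3)·p³ ≈ 2162940 · 6.158431e-03 ≈ 13320.3178.
Since α = 2/3 < 1, p = c/n^{2/3} ≫ 1/n is above the triangle threshold p ~ 1/n. Asymptotically E[X] ~ (c³/6)·n^{3(1−α)} = (7³/6)·n^{1} → ∞; triangles are abundant w.h.p.

E[X] ≈ 13320.3178; in regime p = Θ(1/n^{2/3}) E[X] diverges (above the triangle threshold p ~ 1/n).
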